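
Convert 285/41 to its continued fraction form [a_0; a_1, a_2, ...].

[6; 1, 19, 2]

Run the Euclidean algorithm on 285 and 41; the successive quotients are the partial quotients a_0, a_1, ... (each step inverts the fractional part left over by the previous one):
  285 = 6*41 + 39, so a_0 = 6.
  41 = 1*39 + 2, so a_1 = 1.
  39 = 19*2 + 1, so a_2 = 19.
  2 = 2*1 + 0, so a_3 = 2.
The remainder reaches 0 after 4 divisions, so the expansion has 4 partial quotients, read off in order.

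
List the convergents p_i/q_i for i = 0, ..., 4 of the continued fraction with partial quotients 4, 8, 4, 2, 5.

4/1, 33/8, 136/33, 305/74, 1661/403

Using the convergent recurrence p_i = a_i*p_{i-1} + p_{i-2}, q_i = a_i*q_{i-1} + q_{i-2} with p_{-2}=0, p_{-1}=1, q_{-2}=1, q_{-1}=0:
  i=0: a_0=4, p_0 = 4*1 + 0 = 4, q_0 = 4*0 + 1 = 1.
  i=1: a_1=8, p_1 = 8*4 + 1 = 33, q_1 = 8*1 + 0 = 8.
  i=2: a_2=4, p_2 = 4*33 + 4 = 136, q_2 = 4*8 + 1 = 33.
  i=3: a_3=2, p_3 = 2*136 + 33 = 305, q_3 = 2*33 + 8 = 74.
  i=4: a_4=5, p_4 = 5*305 + 136 = 1661, q_4 = 5*74 + 33 = 403.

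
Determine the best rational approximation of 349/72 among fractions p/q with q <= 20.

Expand x = 349/72 as a continued fraction with the Euclidean algorithm:
  349 = 4*72 + 61, so a_0 = 4.
  72 = 1*61 + 11, so a_1 = 1.
  61 = 5*11 + 6, so a_2 = 5.
  11 = 1*6 + 5, so a_3 = 1.
  6 = 1*5 + 1, so a_4 = 1.
  5 = 5*1 + 0, so a_5 = 5.
so x = [4; 1, 5, 1, 1, 5].
Convergents (p_i = a_i*p_{i-1} + p_{i-2}, q_i = a_i*q_{i-1} + q_{i-2} with p_{-2}=0, p_{-1}=1, q_{-2}=1, q_{-1}=0), until the denominator exceeds 20:
  i=0: a_0=4, p_0 = 4*1 + 0 = 4, q_0 = 4*0 + 1 = 1.
  i=1: a_1=1, p_1 = 1*4 + 1 = 5, q_1 = 1*1 + 0 = 1.
  i=2: a_2=5, p_2 = 5*5 + 4 = 29, q_2 = 5*1 + 1 = 6.
  i=3: a_3=1, p_3 = 1*29 + 5 = 34, q_3 = 1*6 + 1 = 7.
  i=4: a_4=1, p_4 = 1*34 + 29 = 63, q_4 = 1*7 + 6 = 13.
  i=5: a_5=5, p_5 = 5*63 + 34 = 349, q_5 = 5*13 + 7 = 72.
q_5 = 72 > 20, so the last convergent with denominator <= 20 is p_4/q_4 = 63/13.
The closest fraction with denominator <= 20 is either p_4/q_4 or the intermediate fraction (k*p_4 + p_3)/(k*q_4 + q_3) with the largest k >= 1 whose denominator stays <= 20; these approach x as k grows, and every other convergent or intermediate fraction in range is farther away.
Largest k: floor((20 - q_3)/q_4) = floor((20 - 7)/13) = 1.
That gives (1*63 + 34)/(1*13 + 7) = 97/20.
Compare the errors: |x - 63/13| = |349*13 - 63*72|/(72*13) = 1/936, and |x - 97/20| = |349*20 - 97*72|/(72*20) = 4/1440.
Cross-multiplying, 1*1440 = 1440 < 3744 = 4*936, so 1/936 is smaller: the convergent 63/13 is closer to x than 97/20.

63/13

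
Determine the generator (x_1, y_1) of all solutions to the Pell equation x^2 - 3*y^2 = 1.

First expand sqrt(3) as a continued fraction. With x_i = (sqrt(3) + m_i)/d_i and (m_0, d_0) = (0, 1): a_0 = floor(sqrt(3)) = 1, since 1^2 = 1 <= 3 < 4 = 2^2.
Iterate m_{i+1} = d_i*a_i - m_i, d_{i+1} = (3 - m_{i+1}^2)/d_i, a_{i+1} = floor((a_0 + m_{i+1})/d_{i+1}):
  m_1 = 1*1 - 0 = 1, d_1 = (3 - 1^2)/1 = 2/1 = 2, a_1 = floor((1 + 1)/2) = 1.
  m_2 = 2*1 - 1 = 1, d_2 = (3 - 1^2)/2 = 2/2 = 1, a_2 = floor((1 + 1)/1) = 2.
  m_3 = 1*2 - 1 = 1, d_3 = (3 - 1^2)/1 = 2/1 = 2: (m_3, d_3) = (m_1, d_1) = (1, 2), so from here the quotients repeat a_1, a_2; the period length is 2.
So sqrt(3) = [1; (1, 2)] with period length k = 2.
k is even, so the fundamental solution of x^2 - 3y^2 = 1 is (p_{k-1}, q_{k-1}) = (p_1, q_1); compute convergents through index 1.
Convergents (p_i = a_i*p_{i-1} + p_{i-2}, q_i = a_i*q_{i-1} + q_{i-2} with p_{-2}=0, p_{-1}=1, q_{-2}=1, q_{-1}=0):
  i=0: a_0=1, p_0 = 1*1 + 0 = 1, q_0 = 1*0 + 1 = 1.
  i=1: a_1=1, p_1 = 1*1 + 1 = 2, q_1 = 1*1 + 0 = 1.
Check: 2^2 - 3*1^2 = 4 - 3 = 1, so (x, y) = (2, 1) solves the equation, and by the theorem it is the least positive solution.

(x, y) = (2, 1)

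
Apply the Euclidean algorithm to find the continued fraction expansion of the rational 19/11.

Run the Euclidean algorithm on 19 and 11; the successive quotients are the partial quotients a_0, a_1, ... (each step inverts the fractional part left over by the previous one):
  19 = 1*11 + 8, so a_0 = 1.
  11 = 1*8 + 3, so a_1 = 1.
  8 = 2*3 + 2, so a_2 = 2.
  3 = 1*2 + 1, so a_3 = 1.
  2 = 2*1 + 0, so a_4 = 2.
The remainder reaches 0 after 5 divisions, so the expansion has 5 partial quotients, read off in order.

[1; 1, 2, 1, 2]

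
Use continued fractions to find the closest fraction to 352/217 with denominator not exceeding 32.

47/29

Expand x = 352/217 as a continued fraction with the Euclidean algorithm:
  352 = 1*217 + 135, so a_0 = 1.
  217 = 1*135 + 82, so a_1 = 1.
  135 = 1*82 + 53, so a_2 = 1.
  82 = 1*53 + 29, so a_3 = 1.
  53 = 1*29 + 24, so a_4 = 1.
  29 = 1*24 + 5, so a_5 = 1.
  24 = 4*5 + 4, so a_6 = 4.
  5 = 1*4 + 1, so a_7 = 1.
  4 = 4*1 + 0, so a_8 = 4.
so x = [1; 1, 1, 1, 1, 1, 4, 1, 4].
Convergents (p_i = a_i*p_{i-1} + p_{i-2}, q_i = a_i*q_{i-1} + q_{i-2} with p_{-2}=0, p_{-1}=1, q_{-2}=1, q_{-1}=0), until the denominator exceeds 32:
  i=0: a_0=1, p_0 = 1*1 + 0 = 1, q_0 = 1*0 + 1 = 1.
  i=1: a_1=1, p_1 = 1*1 + 1 = 2, q_1 = 1*1 + 0 = 1.
  i=2: a_2=1, p_2 = 1*2 + 1 = 3, q_2 = 1*1 + 1 = 2.
  i=3: a_3=1, p_3 = 1*3 + 2 = 5, q_3 = 1*2 + 1 = 3.
  i=4: a_4=1, p_4 = 1*5 + 3 = 8, q_4 = 1*3 + 2 = 5.
  i=5: a_5=1, p_5 = 1*8 + 5 = 13, q_5 = 1*5 + 3 = 8.
  i=6: a_6=4, p_6 = 4*13 + 8 = 60, q_6 = 4*8 + 5 = 37.
q_6 = 37 > 32, so the last convergent with denominator <= 32 is p_5/q_5 = 13/8.
The closest fraction with denominator <= 32 is either p_5/q_5 or the intermediate fraction (k*p_5 + p_4)/(k*q_5 + q_4) with the largest k >= 1 whose denominator stays <= 32; these approach x as k grows, and every other convergent or intermediate fraction in range is farther away.
Largest k: floor((32 - q_4)/q_5) = floor((32 - 5)/8) = 3.
That gives (3*13 + 8)/(3*8 + 5) = 47/29.
Compare the errors: |x - 13/8| = |352*8 - 13*217|/(217*8) = 5/1736, and |x - 47/29| = |352*29 - 47*217|/(217*29) = 9/6293.
Cross-multiplying, 9*1736 = 15624 < 31465 = 5*6293, so 9/6293 is smaller: the intermediate fraction 47/29 is closer to x than 13/8.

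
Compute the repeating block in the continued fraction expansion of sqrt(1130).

Write x_i = (sqrt(1130) + m_i)/d_i with (m_0, d_0) = (0, 1). a_0 = floor(sqrt(1130)) = 33, since 33^2 = 1089 <= 1130 < 1156 = 34^2.
Iterate m_{i+1} = d_i*a_i - m_i, d_{i+1} = (1130 - m_{i+1}^2)/d_i, a_{i+1} = floor((a_0 + m_{i+1})/d_{i+1}):
  m_1 = 1*33 - 0 = 33, d_1 = (1130 - 33^2)/1 = 41/1 = 41, a_1 = floor((33 + 33)/41) = 1.
  m_2 = 41*1 - 33 = 8, d_2 = (1130 - 8^2)/41 = 1066/41 = 26, a_2 = floor((33 + 8)/26) = 1.
  m_3 = 26*1 - 8 = 18, d_3 = (1130 - 18^2)/26 = 806/26 = 31, a_3 = floor((33 + 18)/31) = 1.
  m_4 = 31*1 - 18 = 13, d_4 = (1130 - 13^2)/31 = 961/31 = 31, a_4 = floor((33 + 13)/31) = 1.
  m_5 = 31*1 - 13 = 18, d_5 = (1130 - 18^2)/31 = 806/31 = 26, a_5 = floor((33 + 18)/26) = 1.
  m_6 = 26*1 - 18 = 8, d_6 = (1130 - 8^2)/26 = 1066/26 = 41, a_6 = floor((33 + 8)/41) = 1.
  m_7 = 41*1 - 8 = 33, d_7 = (1130 - 33^2)/41 = 41/41 = 1, a_7 = floor((33 + 33)/1) = 66.
  m_8 = 1*66 - 33 = 33, d_8 = (1130 - 33^2)/1 = 41/1 = 41: (m_8, d_8) = (m_1, d_1) = (33, 41), so from here the quotients repeat a_1, ..., a_7; the period length is 7.
Hence the expansion of sqrt(1130) is a_0 = 33 followed by the repeating block 1, 1, 1, 1, 1, 1, 66 (period 7).

[33; (1, 1, 1, 1, 1, 1, 66)]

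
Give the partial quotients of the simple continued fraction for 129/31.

[4; 6, 5]

Run the Euclidean algorithm on 129 and 31; the successive quotients are the partial quotients a_0, a_1, ... (each step inverts the fractional part left over by the previous one):
  129 = 4*31 + 5, so a_0 = 4.
  31 = 6*5 + 1, so a_1 = 6.
  5 = 5*1 + 0, so a_2 = 5.
The remainder reaches 0 after 3 divisions, so the expansion has 3 partial quotients, read off in order.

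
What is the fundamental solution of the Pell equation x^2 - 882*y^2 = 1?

(x, y) = (19601, 660)

First expand sqrt(882) as a continued fraction. With x_i = (sqrt(882) + m_i)/d_i and (m_0, d_0) = (0, 1): a_0 = floor(sqrt(882)) = 29, since 29^2 = 841 <= 882 < 900 = 30^2.
Iterate m_{i+1} = d_i*a_i - m_i, d_{i+1} = (882 - m_{i+1}^2)/d_i, a_{i+1} = floor((a_0 + m_{i+1})/d_{i+1}):
  m_1 = 1*29 - 0 = 29, d_1 = (882 - 29^2)/1 = 41/1 = 41, a_1 = floor((29 + 29)/41) = 1.
  m_2 = 41*1 - 29 = 12, d_2 = (882 - 12^2)/41 = 738/41 = 18, a_2 = floor((29 + 12)/18) = 2.
  m_3 = 18*2 - 12 = 24, d_3 = (882 - 24^2)/18 = 306/18 = 17, a_3 = floor((29 + 24)/17) = 3.
  m_4 = 17*3 - 24 = 27, d_4 = (882 - 27^2)/17 = 153/17 = 9, a_4 = floor((29 + 27)/9) = 6.
  m_5 = 9*6 - 27 = 27, d_5 = (882 - 27^2)/9 = 153/9 = 17, a_5 = floor((29 + 27)/17) = 3.
  m_6 = 17*3 - 27 = 24, d_6 = (882 - 24^2)/17 = 306/17 = 18, a_6 = floor((29 + 24)/18) = 2.
  m_7 = 18*2 - 24 = 12, d_7 = (882 - 12^2)/18 = 738/18 = 41, a_7 = floor((29 + 12)/41) = 1.
  m_8 = 41*1 - 12 = 29, d_8 = (882 - 29^2)/41 = 41/41 = 1, a_8 = floor((29 + 29)/1) = 58.
  m_9 = 1*58 - 29 = 29, d_9 = (882 - 29^2)/1 = 41/1 = 41: (m_9, d_9) = (m_1, d_1) = (29, 41), so from here the quotients repeat a_1, ..., a_8; the period length is 8.
So sqrt(882) = [29; (1, 2, 3, 6, 3, 2, 1, 58)] with period length k = 8.
k is even, so the fundamental solution of x^2 - 882y^2 = 1 is (p_{k-1}, q_{k-1}) = (p_7, q_7); compute convergents through index 7.
Convergents (p_i = a_i*p_{i-1} + p_{i-2}, q_i = a_i*q_{i-1} + q_{i-2} with p_{-2}=0, p_{-1}=1, q_{-2}=1, q_{-1}=0):
  i=0: a_0=29, p_0 = 29*1 + 0 = 29, q_0 = 29*0 + 1 = 1.
  i=1: a_1=1, p_1 = 1*29 + 1 = 30, q_1 = 1*1 + 0 = 1.
  i=2: a_2=2, p_2 = 2*30 + 29 = 89, q_2 = 2*1 + 1 = 3.
  i=3: a_3=3, p_3 = 3*89 + 30 = 297, q_3 = 3*3 + 1 = 10.
  i=4: a_4=6, p_4 = 6*297 + 89 = 1871, q_4 = 6*10 + 3 = 63.
  i=5: a_5=3, p_5 = 3*1871 + 297 = 5910, q_5 = 3*63 + 10 = 199.
  i=6: a_6=2, p_6 = 2*5910 + 1871 = 13691, q_6 = 2*199 + 63 = 461.
  i=7: a_7=1, p_7 = 1*13691 + 5910 = 19601, q_7 = 1*461 + 199 = 660.
Check: 19601^2 - 882*660^2 = 384199201 - 384199200 = 1, so (x, y) = (19601, 660) solves the equation, and by the theorem it is the least positive solution.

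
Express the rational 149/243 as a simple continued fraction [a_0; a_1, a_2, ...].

Run the Euclidean algorithm on 149 and 243; the successive quotients are the partial quotients a_0, a_1, ... (each step inverts the fractional part left over by the previous one):
  149 = 0*243 + 149, so a_0 = 0.
  243 = 1*149 + 94, so a_1 = 1.
  149 = 1*94 + 55, so a_2 = 1.
  94 = 1*55 + 39, so a_3 = 1.
  55 = 1*39 + 16, so a_4 = 1.
  39 = 2*16 + 7, so a_5 = 2.
  16 = 2*7 + 2, so a_6 = 2.
  7 = 3*2 + 1, so a_7 = 3.
  2 = 2*1 + 0, so a_8 = 2.
The remainder reaches 0 after 9 divisions, so the expansion has 9 partial quotients, read off in order.

[0; 1, 1, 1, 1, 2, 2, 3, 2]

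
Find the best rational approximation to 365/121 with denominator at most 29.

Expand x = 365/121 as a continued fraction with the Euclidean algorithm:
  365 = 3*121 + 2, so a_0 = 3.
  121 = 60*2 + 1, so a_1 = 60.
  2 = 2*1 + 0, so a_2 = 2.
so x = [3; 60, 2].
Convergents (p_i = a_i*p_{i-1} + p_{i-2}, q_i = a_i*q_{i-1} + q_{i-2} with p_{-2}=0, p_{-1}=1, q_{-2}=1, q_{-1}=0), until the denominator exceeds 29:
  i=0: a_0=3, p_0 = 3*1 + 0 = 3, q_0 = 3*0 + 1 = 1.
  i=1: a_1=60, p_1 = 60*3 + 1 = 181, q_1 = 60*1 + 0 = 60.
q_1 = 60 > 29, so the last convergent with denominator <= 29 is p_0/q_0 = 3/1.
The closest fraction with denominator <= 29 is either p_0/q_0 or the intermediate fraction (k*p_0 + p_{-1})/(k*q_0 + q_{-1}) with the largest k >= 1 whose denominator stays <= 29; these approach x as k grows, and every other convergent or intermediate fraction in range is farther away.
Largest k: floor((29 - q_{-1})/q_0) = floor((29 - 0)/1) = 29 (using the seeds p_{-1} = 1, q_{-1} = 0).
That gives (29*3 + 1)/(29*1 + 0) = 88/29.
Compare the errors: |x - 3/1| = |365*1 - 3*121|/(121*1) = 2/121, and |x - 88/29| = |365*29 - 88*121|/(121*29) = 63/3509.
Cross-multiplying, 2*3509 = 7018 < 7623 = 63*121, so 2/121 is smaller: the convergent 3/1 is closer to x than 88/29.

3/1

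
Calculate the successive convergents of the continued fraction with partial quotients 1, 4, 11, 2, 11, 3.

1/1, 5/4, 56/45, 117/94, 1343/1079, 4146/3331

Using the convergent recurrence p_i = a_i*p_{i-1} + p_{i-2}, q_i = a_i*q_{i-1} + q_{i-2} with p_{-2}=0, p_{-1}=1, q_{-2}=1, q_{-1}=0:
  i=0: a_0=1, p_0 = 1*1 + 0 = 1, q_0 = 1*0 + 1 = 1.
  i=1: a_1=4, p_1 = 4*1 + 1 = 5, q_1 = 4*1 + 0 = 4.
  i=2: a_2=11, p_2 = 11*5 + 1 = 56, q_2 = 11*4 + 1 = 45.
  i=3: a_3=2, p_3 = 2*56 + 5 = 117, q_3 = 2*45 + 4 = 94.
  i=4: a_4=11, p_4 = 11*117 + 56 = 1343, q_4 = 11*94 + 45 = 1079.
  i=5: a_5=3, p_5 = 3*1343 + 117 = 4146, q_5 = 3*1079 + 94 = 3331.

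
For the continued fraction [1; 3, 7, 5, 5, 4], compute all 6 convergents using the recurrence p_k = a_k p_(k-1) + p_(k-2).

1/1, 4/3, 29/22, 149/113, 774/587, 3245/2461

Using the convergent recurrence p_i = a_i*p_{i-1} + p_{i-2}, q_i = a_i*q_{i-1} + q_{i-2} with p_{-2}=0, p_{-1}=1, q_{-2}=1, q_{-1}=0:
  i=0: a_0=1, p_0 = 1*1 + 0 = 1, q_0 = 1*0 + 1 = 1.
  i=1: a_1=3, p_1 = 3*1 + 1 = 4, q_1 = 3*1 + 0 = 3.
  i=2: a_2=7, p_2 = 7*4 + 1 = 29, q_2 = 7*3 + 1 = 22.
  i=3: a_3=5, p_3 = 5*29 + 4 = 149, q_3 = 5*22 + 3 = 113.
  i=4: a_4=5, p_4 = 5*149 + 29 = 774, q_4 = 5*113 + 22 = 587.
  i=5: a_5=4, p_5 = 4*774 + 149 = 3245, q_5 = 4*587 + 113 = 2461.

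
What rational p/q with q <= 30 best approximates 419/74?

Expand x = 419/74 as a continued fraction with the Euclidean algorithm:
  419 = 5*74 + 49, so a_0 = 5.
  74 = 1*49 + 25, so a_1 = 1.
  49 = 1*25 + 24, so a_2 = 1.
  25 = 1*24 + 1, so a_3 = 1.
  24 = 24*1 + 0, so a_4 = 24.
so x = [5; 1, 1, 1, 24].
Convergents (p_i = a_i*p_{i-1} + p_{i-2}, q_i = a_i*q_{i-1} + q_{i-2} with p_{-2}=0, p_{-1}=1, q_{-2}=1, q_{-1}=0), until the denominator exceeds 30:
  i=0: a_0=5, p_0 = 5*1 + 0 = 5, q_0 = 5*0 + 1 = 1.
  i=1: a_1=1, p_1 = 1*5 + 1 = 6, q_1 = 1*1 + 0 = 1.
  i=2: a_2=1, p_2 = 1*6 + 5 = 11, q_2 = 1*1 + 1 = 2.
  i=3: a_3=1, p_3 = 1*11 + 6 = 17, q_3 = 1*2 + 1 = 3.
  i=4: a_4=24, p_4 = 24*17 + 11 = 419, q_4 = 24*3 + 2 = 74.
q_4 = 74 > 30, so the last convergent with denominator <= 30 is p_3/q_3 = 17/3.
The closest fraction with denominator <= 30 is either p_3/q_3 or the intermediate fraction (k*p_3 + p_2)/(k*q_3 + q_2) with the largest k >= 1 whose denominator stays <= 30; these approach x as k grows, and every other convergent or intermediate fraction in range is farther away.
Largest k: floor((30 - q_2)/q_3) = floor((30 - 2)/3) = 9.
That gives (9*17 + 11)/(9*3 + 2) = 164/29.
Compare the errors: |x - 17/3| = |419*3 - 17*74|/(74*3) = 1/222, and |x - 164/29| = |419*29 - 164*74|/(74*29) = 15/2146.
Cross-multiplying, 1*2146 = 2146 < 3330 = 15*222, so 1/222 is smaller: the convergent 17/3 is closer to x than 164/29.

17/3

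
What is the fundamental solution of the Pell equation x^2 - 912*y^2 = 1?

(x, y) = (151, 5)

First expand sqrt(912) as a continued fraction. With x_i = (sqrt(912) + m_i)/d_i and (m_0, d_0) = (0, 1): a_0 = floor(sqrt(912)) = 30, since 30^2 = 900 <= 912 < 961 = 31^2.
Iterate m_{i+1} = d_i*a_i - m_i, d_{i+1} = (912 - m_{i+1}^2)/d_i, a_{i+1} = floor((a_0 + m_{i+1})/d_{i+1}):
  m_1 = 1*30 - 0 = 30, d_1 = (912 - 30^2)/1 = 12/1 = 12, a_1 = floor((30 + 30)/12) = 5.
  m_2 = 12*5 - 30 = 30, d_2 = (912 - 30^2)/12 = 12/12 = 1, a_2 = floor((30 + 30)/1) = 60.
  m_3 = 1*60 - 30 = 30, d_3 = (912 - 30^2)/1 = 12/1 = 12: (m_3, d_3) = (m_1, d_1) = (30, 12), so from here the quotients repeat a_1, a_2; the period length is 2.
So sqrt(912) = [30; (5, 60)] with period length k = 2.
k is even, so the fundamental solution of x^2 - 912y^2 = 1 is (p_{k-1}, q_{k-1}) = (p_1, q_1); compute convergents through index 1.
Convergents (p_i = a_i*p_{i-1} + p_{i-2}, q_i = a_i*q_{i-1} + q_{i-2} with p_{-2}=0, p_{-1}=1, q_{-2}=1, q_{-1}=0):
  i=0: a_0=30, p_0 = 30*1 + 0 = 30, q_0 = 30*0 + 1 = 1.
  i=1: a_1=5, p_1 = 5*30 + 1 = 151, q_1 = 5*1 + 0 = 5.
Check: 151^2 - 912*5^2 = 22801 - 22800 = 1, so (x, y) = (151, 5) solves the equation, and by the theorem it is the least positive solution.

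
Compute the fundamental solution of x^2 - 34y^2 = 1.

First expand sqrt(34) as a continued fraction. With x_i = (sqrt(34) + m_i)/d_i and (m_0, d_0) = (0, 1): a_0 = floor(sqrt(34)) = 5, since 5^2 = 25 <= 34 < 36 = 6^2.
Iterate m_{i+1} = d_i*a_i - m_i, d_{i+1} = (34 - m_{i+1}^2)/d_i, a_{i+1} = floor((a_0 + m_{i+1})/d_{i+1}):
  m_1 = 1*5 - 0 = 5, d_1 = (34 - 5^2)/1 = 9/1 = 9, a_1 = floor((5 + 5)/9) = 1.
  m_2 = 9*1 - 5 = 4, d_2 = (34 - 4^2)/9 = 18/9 = 2, a_2 = floor((5 + 4)/2) = 4.
  m_3 = 2*4 - 4 = 4, d_3 = (34 - 4^2)/2 = 18/2 = 9, a_3 = floor((5 + 4)/9) = 1.
  m_4 = 9*1 - 4 = 5, d_4 = (34 - 5^2)/9 = 9/9 = 1, a_4 = floor((5 + 5)/1) = 10.
  m_5 = 1*10 - 5 = 5, d_5 = (34 - 5^2)/1 = 9/1 = 9: (m_5, d_5) = (m_1, d_1) = (5, 9), so from here the quotients repeat a_1, ..., a_4; the period length is 4.
So sqrt(34) = [5; (1, 4, 1, 10)] with period length k = 4.
k is even, so the fundamental solution of x^2 - 34y^2 = 1 is (p_{k-1}, q_{k-1}) = (p_3, q_3); compute convergents through index 3.
Convergents (p_i = a_i*p_{i-1} + p_{i-2}, q_i = a_i*q_{i-1} + q_{i-2} with p_{-2}=0, p_{-1}=1, q_{-2}=1, q_{-1}=0):
  i=0: a_0=5, p_0 = 5*1 + 0 = 5, q_0 = 5*0 + 1 = 1.
  i=1: a_1=1, p_1 = 1*5 + 1 = 6, q_1 = 1*1 + 0 = 1.
  i=2: a_2=4, p_2 = 4*6 + 5 = 29, q_2 = 4*1 + 1 = 5.
  i=3: a_3=1, p_3 = 1*29 + 6 = 35, q_3 = 1*5 + 1 = 6.
Check: 35^2 - 34*6^2 = 1225 - 1224 = 1, so (x, y) = (35, 6) solves the equation, and by the theorem it is the least positive solution.

(x, y) = (35, 6)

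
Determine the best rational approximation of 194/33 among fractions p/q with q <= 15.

Expand x = 194/33 as a continued fraction with the Euclidean algorithm:
  194 = 5*33 + 29, so a_0 = 5.
  33 = 1*29 + 4, so a_1 = 1.
  29 = 7*4 + 1, so a_2 = 7.
  4 = 4*1 + 0, so a_3 = 4.
so x = [5; 1, 7, 4].
Convergents (p_i = a_i*p_{i-1} + p_{i-2}, q_i = a_i*q_{i-1} + q_{i-2} with p_{-2}=0, p_{-1}=1, q_{-2}=1, q_{-1}=0), until the denominator exceeds 15:
  i=0: a_0=5, p_0 = 5*1 + 0 = 5, q_0 = 5*0 + 1 = 1.
  i=1: a_1=1, p_1 = 1*5 + 1 = 6, q_1 = 1*1 + 0 = 1.
  i=2: a_2=7, p_2 = 7*6 + 5 = 47, q_2 = 7*1 + 1 = 8.
  i=3: a_3=4, p_3 = 4*47 + 6 = 194, q_3 = 4*8 + 1 = 33.
q_3 = 33 > 15, so the last convergent with denominator <= 15 is p_2/q_2 = 47/8.
The closest fraction with denominator <= 15 is either p_2/q_2 or the intermediate fraction (k*p_2 + p_1)/(k*q_2 + q_1) with the largest k >= 1 whose denominator stays <= 15; these approach x as k grows, and every other convergent or intermediate fraction in range is farther away.
Largest k: floor((15 - q_1)/q_2) = floor((15 - 1)/8) = 1.
That gives (1*47 + 6)/(1*8 + 1) = 53/9.
Compare the errors: |x - 47/8| = |194*8 - 47*33|/(33*8) = 1/264, and |x - 53/9| = |194*9 - 53*33|/(33*9) = 3/297.
Cross-multiplying, 1*297 = 297 < 792 = 3*264, so 1/264 is smaller: the convergent 47/8 is closer to x than 53/9.

47/8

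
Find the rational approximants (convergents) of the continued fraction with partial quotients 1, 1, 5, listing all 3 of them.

1/1, 2/1, 11/6

Using the convergent recurrence p_i = a_i*p_{i-1} + p_{i-2}, q_i = a_i*q_{i-1} + q_{i-2} with p_{-2}=0, p_{-1}=1, q_{-2}=1, q_{-1}=0:
  i=0: a_0=1, p_0 = 1*1 + 0 = 1, q_0 = 1*0 + 1 = 1.
  i=1: a_1=1, p_1 = 1*1 + 1 = 2, q_1 = 1*1 + 0 = 1.
  i=2: a_2=5, p_2 = 5*2 + 1 = 11, q_2 = 5*1 + 1 = 6.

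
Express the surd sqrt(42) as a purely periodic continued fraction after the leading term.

Write x_i = (sqrt(42) + m_i)/d_i with (m_0, d_0) = (0, 1). a_0 = floor(sqrt(42)) = 6, since 6^2 = 36 <= 42 < 49 = 7^2.
Iterate m_{i+1} = d_i*a_i - m_i, d_{i+1} = (42 - m_{i+1}^2)/d_i, a_{i+1} = floor((a_0 + m_{i+1})/d_{i+1}):
  m_1 = 1*6 - 0 = 6, d_1 = (42 - 6^2)/1 = 6/1 = 6, a_1 = floor((6 + 6)/6) = 2.
  m_2 = 6*2 - 6 = 6, d_2 = (42 - 6^2)/6 = 6/6 = 1, a_2 = floor((6 + 6)/1) = 12.
  m_3 = 1*12 - 6 = 6, d_3 = (42 - 6^2)/1 = 6/1 = 6: (m_3, d_3) = (m_1, d_1) = (6, 6), so from here the quotients repeat a_1, a_2; the period length is 2.
Hence the expansion of sqrt(42) is a_0 = 6 followed by the repeating block 2, 12 (period 2).

[6; (2, 12)]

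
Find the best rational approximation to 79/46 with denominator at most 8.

12/7

Expand x = 79/46 as a continued fraction with the Euclidean algorithm:
  79 = 1*46 + 33, so a_0 = 1.
  46 = 1*33 + 13, so a_1 = 1.
  33 = 2*13 + 7, so a_2 = 2.
  13 = 1*7 + 6, so a_3 = 1.
  7 = 1*6 + 1, so a_4 = 1.
  6 = 6*1 + 0, so a_5 = 6.
so x = [1; 1, 2, 1, 1, 6].
Convergents (p_i = a_i*p_{i-1} + p_{i-2}, q_i = a_i*q_{i-1} + q_{i-2} with p_{-2}=0, p_{-1}=1, q_{-2}=1, q_{-1}=0), until the denominator exceeds 8:
  i=0: a_0=1, p_0 = 1*1 + 0 = 1, q_0 = 1*0 + 1 = 1.
  i=1: a_1=1, p_1 = 1*1 + 1 = 2, q_1 = 1*1 + 0 = 1.
  i=2: a_2=2, p_2 = 2*2 + 1 = 5, q_2 = 2*1 + 1 = 3.
  i=3: a_3=1, p_3 = 1*5 + 2 = 7, q_3 = 1*3 + 1 = 4.
  i=4: a_4=1, p_4 = 1*7 + 5 = 12, q_4 = 1*4 + 3 = 7.
  i=5: a_5=6, p_5 = 6*12 + 7 = 79, q_5 = 6*7 + 4 = 46.
q_5 = 46 > 8, so the last convergent with denominator <= 8 is p_4/q_4 = 12/7.
The closest fraction with denominator <= 8 is either p_4/q_4 or the intermediate fraction (k*p_4 + p_3)/(k*q_4 + q_3) with the largest k >= 1 whose denominator stays <= 8; these approach x as k grows, and every other convergent or intermediate fraction in range is farther away.
Largest k: floor((8 - q_3)/q_4) = floor((8 - 4)/7) = 0.
Since k = 0, no intermediate fraction beyond p_4/q_4 has denominator <= 8, so the convergent 12/7 is the closest (its error is |79*7 - 12*46|/(46*7) = 1/322).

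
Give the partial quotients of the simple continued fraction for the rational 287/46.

Run the Euclidean algorithm on 287 and 46; the successive quotients are the partial quotients a_0, a_1, ... (each step inverts the fractional part left over by the previous one):
  287 = 6*46 + 11, so a_0 = 6.
  46 = 4*11 + 2, so a_1 = 4.
  11 = 5*2 + 1, so a_2 = 5.
  2 = 2*1 + 0, so a_3 = 2.
The remainder reaches 0 after 4 divisions, so the expansion has 4 partial quotients, read off in order.

[6; 4, 5, 2]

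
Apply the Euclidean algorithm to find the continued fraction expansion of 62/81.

Run the Euclidean algorithm on 62 and 81; the successive quotients are the partial quotients a_0, a_1, ... (each step inverts the fractional part left over by the previous one):
  62 = 0*81 + 62, so a_0 = 0.
  81 = 1*62 + 19, so a_1 = 1.
  62 = 3*19 + 5, so a_2 = 3.
  19 = 3*5 + 4, so a_3 = 3.
  5 = 1*4 + 1, so a_4 = 1.
  4 = 4*1 + 0, so a_5 = 4.
The remainder reaches 0 after 6 divisions, so the expansion has 6 partial quotients, read off in order.

[0; 1, 3, 3, 1, 4]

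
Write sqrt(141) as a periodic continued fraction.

Write x_i = (sqrt(141) + m_i)/d_i with (m_0, d_0) = (0, 1). a_0 = floor(sqrt(141)) = 11, since 11^2 = 121 <= 141 < 144 = 12^2.
Iterate m_{i+1} = d_i*a_i - m_i, d_{i+1} = (141 - m_{i+1}^2)/d_i, a_{i+1} = floor((a_0 + m_{i+1})/d_{i+1}):
  m_1 = 1*11 - 0 = 11, d_1 = (141 - 11^2)/1 = 20/1 = 20, a_1 = floor((11 + 11)/20) = 1.
  m_2 = 20*1 - 11 = 9, d_2 = (141 - 9^2)/20 = 60/20 = 3, a_2 = floor((11 + 9)/3) = 6.
  m_3 = 3*6 - 9 = 9, d_3 = (141 - 9^2)/3 = 60/3 = 20, a_3 = floor((11 + 9)/20) = 1.
  m_4 = 20*1 - 9 = 11, d_4 = (141 - 11^2)/20 = 20/20 = 1, a_4 = floor((11 + 11)/1) = 22.
  m_5 = 1*22 - 11 = 11, d_5 = (141 - 11^2)/1 = 20/1 = 20: (m_5, d_5) = (m_1, d_1) = (11, 20), so from here the quotients repeat a_1, ..., a_4; the period length is 4.
Hence the expansion of sqrt(141) is a_0 = 11 followed by the repeating block 1, 6, 1, 22 (period 4).

[11; (1, 6, 1, 22)]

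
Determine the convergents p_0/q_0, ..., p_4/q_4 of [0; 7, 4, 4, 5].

0/1, 1/7, 4/29, 17/123, 89/644

Using the convergent recurrence p_i = a_i*p_{i-1} + p_{i-2}, q_i = a_i*q_{i-1} + q_{i-2} with p_{-2}=0, p_{-1}=1, q_{-2}=1, q_{-1}=0:
  i=0: a_0=0, p_0 = 0*1 + 0 = 0, q_0 = 0*0 + 1 = 1.
  i=1: a_1=7, p_1 = 7*0 + 1 = 1, q_1 = 7*1 + 0 = 7.
  i=2: a_2=4, p_2 = 4*1 + 0 = 4, q_2 = 4*7 + 1 = 29.
  i=3: a_3=4, p_3 = 4*4 + 1 = 17, q_3 = 4*29 + 7 = 123.
  i=4: a_4=5, p_4 = 5*17 + 4 = 89, q_4 = 5*123 + 29 = 644.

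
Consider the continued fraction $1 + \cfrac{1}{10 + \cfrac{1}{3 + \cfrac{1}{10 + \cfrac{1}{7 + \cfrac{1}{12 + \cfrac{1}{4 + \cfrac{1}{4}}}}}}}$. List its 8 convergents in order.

1/1, 11/10, 34/31, 351/320, 2491/2271, 30243/27572, 123463/112559, 524095/477808

Using the convergent recurrence p_i = a_i*p_{i-1} + p_{i-2}, q_i = a_i*q_{i-1} + q_{i-2} with p_{-2}=0, p_{-1}=1, q_{-2}=1, q_{-1}=0:
  i=0: a_0=1, p_0 = 1*1 + 0 = 1, q_0 = 1*0 + 1 = 1.
  i=1: a_1=10, p_1 = 10*1 + 1 = 11, q_1 = 10*1 + 0 = 10.
  i=2: a_2=3, p_2 = 3*11 + 1 = 34, q_2 = 3*10 + 1 = 31.
  i=3: a_3=10, p_3 = 10*34 + 11 = 351, q_3 = 10*31 + 10 = 320.
  i=4: a_4=7, p_4 = 7*351 + 34 = 2491, q_4 = 7*320 + 31 = 2271.
  i=5: a_5=12, p_5 = 12*2491 + 351 = 30243, q_5 = 12*2271 + 320 = 27572.
  i=6: a_6=4, p_6 = 4*30243 + 2491 = 123463, q_6 = 4*27572 + 2271 = 112559.
  i=7: a_7=4, p_7 = 4*123463 + 30243 = 524095, q_7 = 4*112559 + 27572 = 477808.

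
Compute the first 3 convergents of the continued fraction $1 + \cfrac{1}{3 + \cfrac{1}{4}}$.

Using the convergent recurrence p_i = a_i*p_{i-1} + p_{i-2}, q_i = a_i*q_{i-1} + q_{i-2} with p_{-2}=0, p_{-1}=1, q_{-2}=1, q_{-1}=0:
  i=0: a_0=1, p_0 = 1*1 + 0 = 1, q_0 = 1*0 + 1 = 1.
  i=1: a_1=3, p_1 = 3*1 + 1 = 4, q_1 = 3*1 + 0 = 3.
  i=2: a_2=4, p_2 = 4*4 + 1 = 17, q_2 = 4*3 + 1 = 13.

1/1, 4/3, 17/13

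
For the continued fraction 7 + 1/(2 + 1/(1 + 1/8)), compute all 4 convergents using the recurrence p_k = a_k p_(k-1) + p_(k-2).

Using the convergent recurrence p_i = a_i*p_{i-1} + p_{i-2}, q_i = a_i*q_{i-1} + q_{i-2} with p_{-2}=0, p_{-1}=1, q_{-2}=1, q_{-1}=0:
  i=0: a_0=7, p_0 = 7*1 + 0 = 7, q_0 = 7*0 + 1 = 1.
  i=1: a_1=2, p_1 = 2*7 + 1 = 15, q_1 = 2*1 + 0 = 2.
  i=2: a_2=1, p_2 = 1*15 + 7 = 22, q_2 = 1*2 + 1 = 3.
  i=3: a_3=8, p_3 = 8*22 + 15 = 191, q_3 = 8*3 + 2 = 26.

7/1, 15/2, 22/3, 191/26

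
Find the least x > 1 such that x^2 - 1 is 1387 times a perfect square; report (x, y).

First expand sqrt(1387) as a continued fraction. With x_i = (sqrt(1387) + m_i)/d_i and (m_0, d_0) = (0, 1): a_0 = floor(sqrt(1387)) = 37, since 37^2 = 1369 <= 1387 < 1444 = 38^2.
Iterate m_{i+1} = d_i*a_i - m_i, d_{i+1} = (1387 - m_{i+1}^2)/d_i, a_{i+1} = floor((a_0 + m_{i+1})/d_{i+1}):
  m_1 = 1*37 - 0 = 37, d_1 = (1387 - 37^2)/1 = 18/1 = 18, a_1 = floor((37 + 37)/18) = 4.
  m_2 = 18*4 - 37 = 35, d_2 = (1387 - 35^2)/18 = 162/18 = 9, a_2 = floor((37 + 35)/9) = 8.
  m_3 = 9*8 - 35 = 37, d_3 = (1387 - 37^2)/9 = 18/9 = 2, a_3 = floor((37 + 37)/2) = 37.
  m_4 = 2*37 - 37 = 37, d_4 = (1387 - 37^2)/2 = 18/2 = 9, a_4 = floor((37 + 37)/9) = 8.
  m_5 = 9*8 - 37 = 35, d_5 = (1387 - 35^2)/9 = 162/9 = 18, a_5 = floor((37 + 35)/18) = 4.
  m_6 = 18*4 - 35 = 37, d_6 = (1387 - 37^2)/18 = 18/18 = 1, a_6 = floor((37 + 37)/1) = 74.
  m_7 = 1*74 - 37 = 37, d_7 = (1387 - 37^2)/1 = 18/1 = 18: (m_7, d_7) = (m_1, d_1) = (37, 18), so from here the quotients repeat a_1, ..., a_6; the period length is 6.
So sqrt(1387) = [37; (4, 8, 37, 8, 4, 74)] with period length k = 6.
k is even, so the fundamental solution of x^2 - 1387y^2 = 1 is (p_{k-1}, q_{k-1}) = (p_5, q_5); compute convergents through index 5.
Convergents (p_i = a_i*p_{i-1} + p_{i-2}, q_i = a_i*q_{i-1} + q_{i-2} with p_{-2}=0, p_{-1}=1, q_{-2}=1, q_{-1}=0):
  i=0: a_0=37, p_0 = 37*1 + 0 = 37, q_0 = 37*0 + 1 = 1.
  i=1: a_1=4, p_1 = 4*37 + 1 = 149, q_1 = 4*1 + 0 = 4.
  i=2: a_2=8, p_2 = 8*149 + 37 = 1229, q_2 = 8*4 + 1 = 33.
  i=3: a_3=37, p_3 = 37*1229 + 149 = 45622, q_3 = 37*33 + 4 = 1225.
  i=4: a_4=8, p_4 = 8*45622 + 1229 = 366205, q_4 = 8*1225 + 33 = 9833.
  i=5: a_5=4, p_5 = 4*366205 + 45622 = 1510442, q_5 = 4*9833 + 1225 = 40557.
Check: 1510442^2 - 1387*40557^2 = 2281435035364 - 2281435035363 = 1, so (x, y) = (1510442, 40557) solves the equation, and by the theorem it is the least positive solution.

(x, y) = (1510442, 40557)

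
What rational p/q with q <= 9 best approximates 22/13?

12/7

Expand x = 22/13 as a continued fraction with the Euclidean algorithm:
  22 = 1*13 + 9, so a_0 = 1.
  13 = 1*9 + 4, so a_1 = 1.
  9 = 2*4 + 1, so a_2 = 2.
  4 = 4*1 + 0, so a_3 = 4.
so x = [1; 1, 2, 4].
Convergents (p_i = a_i*p_{i-1} + p_{i-2}, q_i = a_i*q_{i-1} + q_{i-2} with p_{-2}=0, p_{-1}=1, q_{-2}=1, q_{-1}=0), until the denominator exceeds 9:
  i=0: a_0=1, p_0 = 1*1 + 0 = 1, q_0 = 1*0 + 1 = 1.
  i=1: a_1=1, p_1 = 1*1 + 1 = 2, q_1 = 1*1 + 0 = 1.
  i=2: a_2=2, p_2 = 2*2 + 1 = 5, q_2 = 2*1 + 1 = 3.
  i=3: a_3=4, p_3 = 4*5 + 2 = 22, q_3 = 4*3 + 1 = 13.
q_3 = 13 > 9, so the last convergent with denominator <= 9 is p_2/q_2 = 5/3.
The closest fraction with denominator <= 9 is either p_2/q_2 or the intermediate fraction (k*p_2 + p_1)/(k*q_2 + q_1) with the largest k >= 1 whose denominator stays <= 9; these approach x as k grows, and every other convergent or intermediate fraction in range is farther away.
Largest k: floor((9 - q_1)/q_2) = floor((9 - 1)/3) = 2.
That gives (2*5 + 2)/(2*3 + 1) = 12/7.
Compare the errors: |x - 5/3| = |22*3 - 5*13|/(13*3) = 1/39, and |x - 12/7| = |22*7 - 12*13|/(13*7) = 2/91.
Cross-multiplying, 2*39 = 78 < 91 = 1*91, so 2/91 is smaller: the intermediate fraction 12/7 is closer to x than 5/3.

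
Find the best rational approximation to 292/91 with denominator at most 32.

Expand x = 292/91 as a continued fraction with the Euclidean algorithm:
  292 = 3*91 + 19, so a_0 = 3.
  91 = 4*19 + 15, so a_1 = 4.
  19 = 1*15 + 4, so a_2 = 1.
  15 = 3*4 + 3, so a_3 = 3.
  4 = 1*3 + 1, so a_4 = 1.
  3 = 3*1 + 0, so a_5 = 3.
so x = [3; 4, 1, 3, 1, 3].
Convergents (p_i = a_i*p_{i-1} + p_{i-2}, q_i = a_i*q_{i-1} + q_{i-2} with p_{-2}=0, p_{-1}=1, q_{-2}=1, q_{-1}=0), until the denominator exceeds 32:
  i=0: a_0=3, p_0 = 3*1 + 0 = 3, q_0 = 3*0 + 1 = 1.
  i=1: a_1=4, p_1 = 4*3 + 1 = 13, q_1 = 4*1 + 0 = 4.
  i=2: a_2=1, p_2 = 1*13 + 3 = 16, q_2 = 1*4 + 1 = 5.
  i=3: a_3=3, p_3 = 3*16 + 13 = 61, q_3 = 3*5 + 4 = 19.
  i=4: a_4=1, p_4 = 1*61 + 16 = 77, q_4 = 1*19 + 5 = 24.
  i=5: a_5=3, p_5 = 3*77 + 61 = 292, q_5 = 3*24 + 19 = 91.
q_5 = 91 > 32, so the last convergent with denominator <= 32 is p_4/q_4 = 77/24.
The closest fraction with denominator <= 32 is either p_4/q_4 or the intermediate fraction (k*p_4 + p_3)/(k*q_4 + q_3) with the largest k >= 1 whose denominator stays <= 32; these approach x as k grows, and every other convergent or intermediate fraction in range is farther away.
Largest k: floor((32 - q_3)/q_4) = floor((32 - 19)/24) = 0.
Since k = 0, no intermediate fraction beyond p_4/q_4 has denominator <= 32, so the convergent 77/24 is the closest (its error is |292*24 - 77*91|/(91*24) = 1/2184).

77/24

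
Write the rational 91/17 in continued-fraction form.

[5; 2, 1, 5]

Run the Euclidean algorithm on 91 and 17; the successive quotients are the partial quotients a_0, a_1, ... (each step inverts the fractional part left over by the previous one):
  91 = 5*17 + 6, so a_0 = 5.
  17 = 2*6 + 5, so a_1 = 2.
  6 = 1*5 + 1, so a_2 = 1.
  5 = 5*1 + 0, so a_3 = 5.
The remainder reaches 0 after 4 divisions, so the expansion has 4 partial quotients, read off in order.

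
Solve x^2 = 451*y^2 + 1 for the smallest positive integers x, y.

First expand sqrt(451) as a continued fraction. With x_i = (sqrt(451) + m_i)/d_i and (m_0, d_0) = (0, 1): a_0 = floor(sqrt(451)) = 21, since 21^2 = 441 <= 451 < 484 = 22^2.
Iterate m_{i+1} = d_i*a_i - m_i, d_{i+1} = (451 - m_{i+1}^2)/d_i, a_{i+1} = floor((a_0 + m_{i+1})/d_{i+1}):
  m_1 = 1*21 - 0 = 21, d_1 = (451 - 21^2)/1 = 10/1 = 10, a_1 = floor((21 + 21)/10) = 4.
  m_2 = 10*4 - 21 = 19, d_2 = (451 - 19^2)/10 = 90/10 = 9, a_2 = floor((21 + 19)/9) = 4.
  m_3 = 9*4 - 19 = 17, d_3 = (451 - 17^2)/9 = 162/9 = 18, a_3 = floor((21 + 17)/18) = 2.
  m_4 = 18*2 - 17 = 19, d_4 = (451 - 19^2)/18 = 90/18 = 5, a_4 = floor((21 + 19)/5) = 8.
  m_5 = 5*8 - 19 = 21, d_5 = (451 - 21^2)/5 = 10/5 = 2, a_5 = floor((21 + 21)/2) = 21.
  m_6 = 2*21 - 21 = 21, d_6 = (451 - 21^2)/2 = 10/2 = 5, a_6 = floor((21 + 21)/5) = 8.
  m_7 = 5*8 - 21 = 19, d_7 = (451 - 19^2)/5 = 90/5 = 18, a_7 = floor((21 + 19)/18) = 2.
  m_8 = 18*2 - 19 = 17, d_8 = (451 - 17^2)/18 = 162/18 = 9, a_8 = floor((21 + 17)/9) = 4.
  m_9 = 9*4 - 17 = 19, d_9 = (451 - 19^2)/9 = 90/9 = 10, a_9 = floor((21 + 19)/10) = 4.
  m_10 = 10*4 - 19 = 21, d_10 = (451 - 21^2)/10 = 10/10 = 1, a_10 = floor((21 + 21)/1) = 42.
  m_11 = 1*42 - 21 = 21, d_11 = (451 - 21^2)/1 = 10/1 = 10: (m_11, d_11) = (m_1, d_1) = (21, 10), so from here the quotients repeat a_1, ..., a_10; the period length is 10.
So sqrt(451) = [21; (4, 4, 2, 8, 21, 8, 2, 4, 4, 42)] with period length k = 10.
k is even, so the fundamental solution of x^2 - 451y^2 = 1 is (p_{k-1}, q_{k-1}) = (p_9, q_9); compute convergents through index 9.
Convergents (p_i = a_i*p_{i-1} + p_{i-2}, q_i = a_i*q_{i-1} + q_{i-2} with p_{-2}=0, p_{-1}=1, q_{-2}=1, q_{-1}=0):
  i=0: a_0=21, p_0 = 21*1 + 0 = 21, q_0 = 21*0 + 1 = 1.
  i=1: a_1=4, p_1 = 4*21 + 1 = 85, q_1 = 4*1 + 0 = 4.
  i=2: a_2=4, p_2 = 4*85 + 21 = 361, q_2 = 4*4 + 1 = 17.
  i=3: a_3=2, p_3 = 2*361 + 85 = 807, q_3 = 2*17 + 4 = 38.
  i=4: a_4=8, p_4 = 8*807 + 361 = 6817, q_4 = 8*38 + 17 = 321.
  i=5: a_5=21, p_5 = 21*6817 + 807 = 143964, q_5 = 21*321 + 38 = 6779.
  i=6: a_6=8, p_6 = 8*143964 + 6817 = 1158529, q_6 = 8*6779 + 321 = 54553.
  i=7: a_7=2, p_7 = 2*1158529 + 143964 = 2461022, q_7 = 2*54553 + 6779 = 115885.
  i=8: a_8=4, p_8 = 4*2461022 + 1158529 = 11002617, q_8 = 4*115885 + 54553 = 518093.
  i=9: a_9=4, p_9 = 4*11002617 + 2461022 = 46471490, q_9 = 4*518093 + 115885 = 2188257.
Check: 46471490^2 - 451*2188257^2 = 2159599382820100 - 2159599382820099 = 1, so (x, y) = (46471490, 2188257) solves the equation, and by the theorem it is the least positive solution.

(x, y) = (46471490, 2188257)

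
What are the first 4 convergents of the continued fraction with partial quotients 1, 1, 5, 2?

Using the convergent recurrence p_i = a_i*p_{i-1} + p_{i-2}, q_i = a_i*q_{i-1} + q_{i-2} with p_{-2}=0, p_{-1}=1, q_{-2}=1, q_{-1}=0:
  i=0: a_0=1, p_0 = 1*1 + 0 = 1, q_0 = 1*0 + 1 = 1.
  i=1: a_1=1, p_1 = 1*1 + 1 = 2, q_1 = 1*1 + 0 = 1.
  i=2: a_2=5, p_2 = 5*2 + 1 = 11, q_2 = 5*1 + 1 = 6.
  i=3: a_3=2, p_3 = 2*11 + 2 = 24, q_3 = 2*6 + 1 = 13.

1/1, 2/1, 11/6, 24/13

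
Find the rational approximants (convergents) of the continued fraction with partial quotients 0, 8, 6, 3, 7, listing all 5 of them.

0/1, 1/8, 6/49, 19/155, 139/1134

Using the convergent recurrence p_i = a_i*p_{i-1} + p_{i-2}, q_i = a_i*q_{i-1} + q_{i-2} with p_{-2}=0, p_{-1}=1, q_{-2}=1, q_{-1}=0:
  i=0: a_0=0, p_0 = 0*1 + 0 = 0, q_0 = 0*0 + 1 = 1.
  i=1: a_1=8, p_1 = 8*0 + 1 = 1, q_1 = 8*1 + 0 = 8.
  i=2: a_2=6, p_2 = 6*1 + 0 = 6, q_2 = 6*8 + 1 = 49.
  i=3: a_3=3, p_3 = 3*6 + 1 = 19, q_3 = 3*49 + 8 = 155.
  i=4: a_4=7, p_4 = 7*19 + 6 = 139, q_4 = 7*155 + 49 = 1134.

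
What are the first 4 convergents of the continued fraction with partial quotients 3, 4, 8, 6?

3/1, 13/4, 107/33, 655/202

Using the convergent recurrence p_i = a_i*p_{i-1} + p_{i-2}, q_i = a_i*q_{i-1} + q_{i-2} with p_{-2}=0, p_{-1}=1, q_{-2}=1, q_{-1}=0:
  i=0: a_0=3, p_0 = 3*1 + 0 = 3, q_0 = 3*0 + 1 = 1.
  i=1: a_1=4, p_1 = 4*3 + 1 = 13, q_1 = 4*1 + 0 = 4.
  i=2: a_2=8, p_2 = 8*13 + 3 = 107, q_2 = 8*4 + 1 = 33.
  i=3: a_3=6, p_3 = 6*107 + 13 = 655, q_3 = 6*33 + 4 = 202.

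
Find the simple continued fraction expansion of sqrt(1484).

[38; (1, 1, 10, 1, 1, 76)]

Write x_i = (sqrt(1484) + m_i)/d_i with (m_0, d_0) = (0, 1). a_0 = floor(sqrt(1484)) = 38, since 38^2 = 1444 <= 1484 < 1521 = 39^2.
Iterate m_{i+1} = d_i*a_i - m_i, d_{i+1} = (1484 - m_{i+1}^2)/d_i, a_{i+1} = floor((a_0 + m_{i+1})/d_{i+1}):
  m_1 = 1*38 - 0 = 38, d_1 = (1484 - 38^2)/1 = 40/1 = 40, a_1 = floor((38 + 38)/40) = 1.
  m_2 = 40*1 - 38 = 2, d_2 = (1484 - 2^2)/40 = 1480/40 = 37, a_2 = floor((38 + 2)/37) = 1.
  m_3 = 37*1 - 2 = 35, d_3 = (1484 - 35^2)/37 = 259/37 = 7, a_3 = floor((38 + 35)/7) = 10.
  m_4 = 7*10 - 35 = 35, d_4 = (1484 - 35^2)/7 = 259/7 = 37, a_4 = floor((38 + 35)/37) = 1.
  m_5 = 37*1 - 35 = 2, d_5 = (1484 - 2^2)/37 = 1480/37 = 40, a_5 = floor((38 + 2)/40) = 1.
  m_6 = 40*1 - 2 = 38, d_6 = (1484 - 38^2)/40 = 40/40 = 1, a_6 = floor((38 + 38)/1) = 76.
  m_7 = 1*76 - 38 = 38, d_7 = (1484 - 38^2)/1 = 40/1 = 40: (m_7, d_7) = (m_1, d_1) = (38, 40), so from here the quotients repeat a_1, ..., a_6; the period length is 6.
Hence the expansion of sqrt(1484) is a_0 = 38 followed by the repeating block 1, 1, 10, 1, 1, 76 (period 6).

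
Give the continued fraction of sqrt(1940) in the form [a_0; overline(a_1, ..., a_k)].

[44; overline(22, 88)]

Write x_i = (sqrt(1940) + m_i)/d_i with (m_0, d_0) = (0, 1). a_0 = floor(sqrt(1940)) = 44, since 44^2 = 1936 <= 1940 < 2025 = 45^2.
Iterate m_{i+1} = d_i*a_i - m_i, d_{i+1} = (1940 - m_{i+1}^2)/d_i, a_{i+1} = floor((a_0 + m_{i+1})/d_{i+1}):
  m_1 = 1*44 - 0 = 44, d_1 = (1940 - 44^2)/1 = 4/1 = 4, a_1 = floor((44 + 44)/4) = 22.
  m_2 = 4*22 - 44 = 44, d_2 = (1940 - 44^2)/4 = 4/4 = 1, a_2 = floor((44 + 44)/1) = 88.
  m_3 = 1*88 - 44 = 44, d_3 = (1940 - 44^2)/1 = 4/1 = 4: (m_3, d_3) = (m_1, d_1) = (44, 4), so from here the quotients repeat a_1, a_2; the period length is 2.
Hence the expansion of sqrt(1940) is a_0 = 44 followed by the repeating block 22, 88 (period 2).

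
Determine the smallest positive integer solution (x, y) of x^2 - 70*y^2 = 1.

(x, y) = (251, 30)

First expand sqrt(70) as a continued fraction. With x_i = (sqrt(70) + m_i)/d_i and (m_0, d_0) = (0, 1): a_0 = floor(sqrt(70)) = 8, since 8^2 = 64 <= 70 < 81 = 9^2.
Iterate m_{i+1} = d_i*a_i - m_i, d_{i+1} = (70 - m_{i+1}^2)/d_i, a_{i+1} = floor((a_0 + m_{i+1})/d_{i+1}):
  m_1 = 1*8 - 0 = 8, d_1 = (70 - 8^2)/1 = 6/1 = 6, a_1 = floor((8 + 8)/6) = 2.
  m_2 = 6*2 - 8 = 4, d_2 = (70 - 4^2)/6 = 54/6 = 9, a_2 = floor((8 + 4)/9) = 1.
  m_3 = 9*1 - 4 = 5, d_3 = (70 - 5^2)/9 = 45/9 = 5, a_3 = floor((8 + 5)/5) = 2.
  m_4 = 5*2 - 5 = 5, d_4 = (70 - 5^2)/5 = 45/5 = 9, a_4 = floor((8 + 5)/9) = 1.
  m_5 = 9*1 - 5 = 4, d_5 = (70 - 4^2)/9 = 54/9 = 6, a_5 = floor((8 + 4)/6) = 2.
  m_6 = 6*2 - 4 = 8, d_6 = (70 - 8^2)/6 = 6/6 = 1, a_6 = floor((8 + 8)/1) = 16.
  m_7 = 1*16 - 8 = 8, d_7 = (70 - 8^2)/1 = 6/1 = 6: (m_7, d_7) = (m_1, d_1) = (8, 6), so from here the quotients repeat a_1, ..., a_6; the period length is 6.
So sqrt(70) = [8; (2, 1, 2, 1, 2, 16)] with period length k = 6.
k is even, so the fundamental solution of x^2 - 70y^2 = 1 is (p_{k-1}, q_{k-1}) = (p_5, q_5); compute convergents through index 5.
Convergents (p_i = a_i*p_{i-1} + p_{i-2}, q_i = a_i*q_{i-1} + q_{i-2} with p_{-2}=0, p_{-1}=1, q_{-2}=1, q_{-1}=0):
  i=0: a_0=8, p_0 = 8*1 + 0 = 8, q_0 = 8*0 + 1 = 1.
  i=1: a_1=2, p_1 = 2*8 + 1 = 17, q_1 = 2*1 + 0 = 2.
  i=2: a_2=1, p_2 = 1*17 + 8 = 25, q_2 = 1*2 + 1 = 3.
  i=3: a_3=2, p_3 = 2*25 + 17 = 67, q_3 = 2*3 + 2 = 8.
  i=4: a_4=1, p_4 = 1*67 + 25 = 92, q_4 = 1*8 + 3 = 11.
  i=5: a_5=2, p_5 = 2*92 + 67 = 251, q_5 = 2*11 + 8 = 30.
Check: 251^2 - 70*30^2 = 63001 - 63000 = 1, so (x, y) = (251, 30) solves the equation, and by the theorem it is the least positive solution.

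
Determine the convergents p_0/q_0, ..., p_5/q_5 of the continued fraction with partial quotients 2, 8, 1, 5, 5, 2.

2/1, 17/8, 19/9, 112/53, 579/274, 1270/601

Using the convergent recurrence p_i = a_i*p_{i-1} + p_{i-2}, q_i = a_i*q_{i-1} + q_{i-2} with p_{-2}=0, p_{-1}=1, q_{-2}=1, q_{-1}=0:
  i=0: a_0=2, p_0 = 2*1 + 0 = 2, q_0 = 2*0 + 1 = 1.
  i=1: a_1=8, p_1 = 8*2 + 1 = 17, q_1 = 8*1 + 0 = 8.
  i=2: a_2=1, p_2 = 1*17 + 2 = 19, q_2 = 1*8 + 1 = 9.
  i=3: a_3=5, p_3 = 5*19 + 17 = 112, q_3 = 5*9 + 8 = 53.
  i=4: a_4=5, p_4 = 5*112 + 19 = 579, q_4 = 5*53 + 9 = 274.
  i=5: a_5=2, p_5 = 2*579 + 112 = 1270, q_5 = 2*274 + 53 = 601.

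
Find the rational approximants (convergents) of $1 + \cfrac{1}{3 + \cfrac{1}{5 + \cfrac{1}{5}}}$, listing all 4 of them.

1/1, 4/3, 21/16, 109/83

Using the convergent recurrence p_i = a_i*p_{i-1} + p_{i-2}, q_i = a_i*q_{i-1} + q_{i-2} with p_{-2}=0, p_{-1}=1, q_{-2}=1, q_{-1}=0:
  i=0: a_0=1, p_0 = 1*1 + 0 = 1, q_0 = 1*0 + 1 = 1.
  i=1: a_1=3, p_1 = 3*1 + 1 = 4, q_1 = 3*1 + 0 = 3.
  i=2: a_2=5, p_2 = 5*4 + 1 = 21, q_2 = 5*3 + 1 = 16.
  i=3: a_3=5, p_3 = 5*21 + 4 = 109, q_3 = 5*16 + 3 = 83.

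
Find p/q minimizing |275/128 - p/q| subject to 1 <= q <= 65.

Expand x = 275/128 as a continued fraction with the Euclidean algorithm:
  275 = 2*128 + 19, so a_0 = 2.
  128 = 6*19 + 14, so a_1 = 6.
  19 = 1*14 + 5, so a_2 = 1.
  14 = 2*5 + 4, so a_3 = 2.
  5 = 1*4 + 1, so a_4 = 1.
  4 = 4*1 + 0, so a_5 = 4.
so x = [2; 6, 1, 2, 1, 4].
Convergents (p_i = a_i*p_{i-1} + p_{i-2}, q_i = a_i*q_{i-1} + q_{i-2} with p_{-2}=0, p_{-1}=1, q_{-2}=1, q_{-1}=0), until the denominator exceeds 65:
  i=0: a_0=2, p_0 = 2*1 + 0 = 2, q_0 = 2*0 + 1 = 1.
  i=1: a_1=6, p_1 = 6*2 + 1 = 13, q_1 = 6*1 + 0 = 6.
  i=2: a_2=1, p_2 = 1*13 + 2 = 15, q_2 = 1*6 + 1 = 7.
  i=3: a_3=2, p_3 = 2*15 + 13 = 43, q_3 = 2*7 + 6 = 20.
  i=4: a_4=1, p_4 = 1*43 + 15 = 58, q_4 = 1*20 + 7 = 27.
  i=5: a_5=4, p_5 = 4*58 + 43 = 275, q_5 = 4*27 + 20 = 128.
q_5 = 128 > 65, so the last convergent with denominator <= 65 is p_4/q_4 = 58/27.
The closest fraction with denominator <= 65 is either p_4/q_4 or the intermediate fraction (k*p_4 + p_3)/(k*q_4 + q_3) with the largest k >= 1 whose denominator stays <= 65; these approach x as k grows, and every other convergent or intermediate fraction in range is farther away.
Largest k: floor((65 - q_3)/q_4) = floor((65 - 20)/27) = 1.
That gives (1*58 + 43)/(1*27 + 20) = 101/47.
Compare the errors: |x - 58/27| = |275*27 - 58*128|/(128*27) = 1/3456, and |x - 101/47| = |275*47 - 101*128|/(128*47) = 3/6016.
Cross-multiplying, 1*6016 = 6016 < 10368 = 3*3456, so 1/3456 is smaller: the convergent 58/27 is closer to x than 101/47.

58/27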